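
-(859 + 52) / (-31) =911 / 31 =29.39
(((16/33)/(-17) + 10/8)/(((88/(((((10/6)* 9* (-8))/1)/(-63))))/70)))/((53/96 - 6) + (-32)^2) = 1096400/603406551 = 0.00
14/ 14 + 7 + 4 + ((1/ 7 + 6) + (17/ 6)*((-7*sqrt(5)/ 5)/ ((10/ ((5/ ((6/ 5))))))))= 14.45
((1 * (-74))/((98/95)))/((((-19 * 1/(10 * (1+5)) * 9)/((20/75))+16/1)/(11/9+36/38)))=-31376/1071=-29.30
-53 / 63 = -0.84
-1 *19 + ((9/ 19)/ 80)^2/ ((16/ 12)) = -175590157/ 9241600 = -19.00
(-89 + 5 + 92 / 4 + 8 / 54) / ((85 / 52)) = -85436 / 2295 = -37.23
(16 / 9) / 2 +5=53 / 9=5.89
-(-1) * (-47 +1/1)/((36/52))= -598/9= -66.44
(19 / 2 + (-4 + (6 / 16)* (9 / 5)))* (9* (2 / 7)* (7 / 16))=2223 / 320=6.95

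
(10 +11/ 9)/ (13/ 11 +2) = 3.53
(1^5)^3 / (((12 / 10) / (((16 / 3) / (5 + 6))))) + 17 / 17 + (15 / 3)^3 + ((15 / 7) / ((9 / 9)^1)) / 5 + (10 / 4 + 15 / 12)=361975 / 2772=130.58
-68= -68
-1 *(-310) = 310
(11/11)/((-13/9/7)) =-63/13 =-4.85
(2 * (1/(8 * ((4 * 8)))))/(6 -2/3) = 3/2048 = 0.00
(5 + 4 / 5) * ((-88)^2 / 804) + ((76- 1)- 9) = 122474 / 1005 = 121.86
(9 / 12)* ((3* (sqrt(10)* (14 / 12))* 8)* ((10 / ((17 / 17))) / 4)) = 105* sqrt(10) / 2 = 166.02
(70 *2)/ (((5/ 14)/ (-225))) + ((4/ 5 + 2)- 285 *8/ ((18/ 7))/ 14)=-1323908/ 15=-88260.53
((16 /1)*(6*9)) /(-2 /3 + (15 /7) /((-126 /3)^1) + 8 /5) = 1270080 /1297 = 979.24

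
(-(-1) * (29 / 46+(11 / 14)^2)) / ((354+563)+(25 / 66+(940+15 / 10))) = 185625 / 276534244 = 0.00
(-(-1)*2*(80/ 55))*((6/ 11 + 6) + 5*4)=9344/ 121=77.22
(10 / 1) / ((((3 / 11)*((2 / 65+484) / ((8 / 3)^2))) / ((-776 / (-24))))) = 22193600 / 1274211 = 17.42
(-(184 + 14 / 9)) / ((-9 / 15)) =8350 / 27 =309.26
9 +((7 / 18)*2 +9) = 169 / 9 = 18.78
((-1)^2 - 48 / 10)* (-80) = 304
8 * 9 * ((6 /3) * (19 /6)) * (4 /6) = 304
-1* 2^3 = -8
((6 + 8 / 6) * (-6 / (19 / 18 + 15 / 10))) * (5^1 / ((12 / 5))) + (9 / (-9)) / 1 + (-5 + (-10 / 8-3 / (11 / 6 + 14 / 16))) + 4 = -240559 / 5980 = -40.23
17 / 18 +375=6767 / 18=375.94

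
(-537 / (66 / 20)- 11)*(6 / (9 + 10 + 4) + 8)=-363090 / 253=-1435.14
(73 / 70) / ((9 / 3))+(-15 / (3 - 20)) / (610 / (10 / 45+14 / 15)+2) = 17179157 / 49183890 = 0.35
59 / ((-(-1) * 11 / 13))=69.73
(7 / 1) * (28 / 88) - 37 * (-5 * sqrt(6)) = 49 / 22 + 185 * sqrt(6) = 455.38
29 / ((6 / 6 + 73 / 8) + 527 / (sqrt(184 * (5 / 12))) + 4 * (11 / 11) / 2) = -2587960 / 25579949 + 489056 * sqrt(690) / 25579949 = 0.40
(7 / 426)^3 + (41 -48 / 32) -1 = 2976388219 / 77308776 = 38.50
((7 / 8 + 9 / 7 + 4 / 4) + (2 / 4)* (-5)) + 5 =317 / 56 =5.66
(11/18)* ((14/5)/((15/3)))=77/225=0.34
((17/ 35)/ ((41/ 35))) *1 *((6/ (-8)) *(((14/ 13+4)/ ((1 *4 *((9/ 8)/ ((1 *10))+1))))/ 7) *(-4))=67320/ 332059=0.20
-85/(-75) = 17/15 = 1.13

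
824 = 824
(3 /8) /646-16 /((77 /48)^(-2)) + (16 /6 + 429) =1135165 /2907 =390.49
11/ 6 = 1.83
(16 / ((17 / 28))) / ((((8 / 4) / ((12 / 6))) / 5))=2240 / 17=131.76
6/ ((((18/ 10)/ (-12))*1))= -40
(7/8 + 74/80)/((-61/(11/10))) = -99/3050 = -0.03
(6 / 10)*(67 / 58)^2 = 13467 / 16820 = 0.80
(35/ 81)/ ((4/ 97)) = 3395/ 324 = 10.48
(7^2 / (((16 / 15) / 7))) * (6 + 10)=5145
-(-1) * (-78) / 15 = -26 / 5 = -5.20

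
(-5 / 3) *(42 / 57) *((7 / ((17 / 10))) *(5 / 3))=-24500 / 2907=-8.43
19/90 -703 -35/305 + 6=-3826001/5490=-696.90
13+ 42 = 55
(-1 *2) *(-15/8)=15/4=3.75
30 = 30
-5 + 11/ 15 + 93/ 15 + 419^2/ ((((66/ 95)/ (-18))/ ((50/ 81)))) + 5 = -4169563454/ 1485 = -2807786.84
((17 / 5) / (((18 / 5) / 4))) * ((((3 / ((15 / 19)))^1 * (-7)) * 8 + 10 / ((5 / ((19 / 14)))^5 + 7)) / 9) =-61423821333668 / 687703240665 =-89.32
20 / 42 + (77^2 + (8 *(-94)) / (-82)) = 5113175 / 861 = 5938.65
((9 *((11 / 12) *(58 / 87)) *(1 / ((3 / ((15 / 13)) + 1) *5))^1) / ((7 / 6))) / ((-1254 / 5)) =-5 / 4788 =-0.00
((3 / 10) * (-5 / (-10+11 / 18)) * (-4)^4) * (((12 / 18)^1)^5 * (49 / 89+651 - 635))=4022272 / 45123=89.14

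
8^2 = 64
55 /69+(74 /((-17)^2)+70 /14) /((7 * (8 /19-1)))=-109642 /219351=-0.50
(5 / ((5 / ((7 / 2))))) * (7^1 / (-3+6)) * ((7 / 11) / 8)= 0.65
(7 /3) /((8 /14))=49 /12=4.08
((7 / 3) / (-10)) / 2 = -7 / 60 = -0.12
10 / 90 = 1 / 9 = 0.11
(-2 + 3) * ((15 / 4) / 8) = 15 / 32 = 0.47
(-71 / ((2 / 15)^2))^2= 255200625 / 16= 15950039.06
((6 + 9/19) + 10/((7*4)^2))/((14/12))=144933/26068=5.56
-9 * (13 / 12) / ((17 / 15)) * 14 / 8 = -4095 / 272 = -15.06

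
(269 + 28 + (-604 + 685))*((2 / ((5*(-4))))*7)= -264.60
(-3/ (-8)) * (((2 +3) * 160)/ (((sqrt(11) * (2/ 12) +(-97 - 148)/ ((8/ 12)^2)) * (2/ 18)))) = -214326000/ 43758181 - 64800 * sqrt(11)/ 43758181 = -4.90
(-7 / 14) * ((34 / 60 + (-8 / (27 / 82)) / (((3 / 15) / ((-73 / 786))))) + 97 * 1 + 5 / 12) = -23188423 / 424440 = -54.63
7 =7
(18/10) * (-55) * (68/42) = -1122/7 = -160.29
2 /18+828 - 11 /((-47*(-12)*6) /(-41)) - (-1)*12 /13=829.17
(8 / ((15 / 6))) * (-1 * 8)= -128 / 5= -25.60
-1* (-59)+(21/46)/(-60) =58.99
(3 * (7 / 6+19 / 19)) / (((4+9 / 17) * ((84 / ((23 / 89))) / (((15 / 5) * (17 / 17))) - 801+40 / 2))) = -5083 / 2382534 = -0.00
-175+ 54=-121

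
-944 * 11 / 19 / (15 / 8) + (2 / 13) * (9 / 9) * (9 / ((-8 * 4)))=-17281541 / 59280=-291.52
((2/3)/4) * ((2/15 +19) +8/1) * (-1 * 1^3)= -407/90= -4.52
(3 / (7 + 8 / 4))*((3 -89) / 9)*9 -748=-2330 / 3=-776.67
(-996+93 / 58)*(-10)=288375 / 29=9943.97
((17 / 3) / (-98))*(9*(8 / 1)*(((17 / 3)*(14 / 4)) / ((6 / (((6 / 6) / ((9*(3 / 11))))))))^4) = -1018618190513 / 74384733888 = -13.69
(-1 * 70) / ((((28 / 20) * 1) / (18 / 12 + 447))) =-22425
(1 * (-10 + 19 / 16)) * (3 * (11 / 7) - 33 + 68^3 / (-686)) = 11767719 / 2744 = 4288.53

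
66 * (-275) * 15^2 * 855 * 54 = -188546737500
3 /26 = 0.12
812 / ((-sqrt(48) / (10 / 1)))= -2030*sqrt(3) / 3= -1172.02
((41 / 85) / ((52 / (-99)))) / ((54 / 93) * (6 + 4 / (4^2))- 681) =41943 / 30937790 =0.00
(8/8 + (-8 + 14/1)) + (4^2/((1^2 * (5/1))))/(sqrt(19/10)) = 16 * sqrt(190)/95 + 7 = 9.32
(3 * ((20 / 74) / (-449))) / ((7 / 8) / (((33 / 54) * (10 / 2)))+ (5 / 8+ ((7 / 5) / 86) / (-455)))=-36894000 / 18619036363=-0.00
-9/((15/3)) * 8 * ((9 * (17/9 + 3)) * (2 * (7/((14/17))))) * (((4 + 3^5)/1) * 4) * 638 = -33947806464/5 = -6789561292.80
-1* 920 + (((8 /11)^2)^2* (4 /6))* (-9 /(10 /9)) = -67459192 /73205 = -921.51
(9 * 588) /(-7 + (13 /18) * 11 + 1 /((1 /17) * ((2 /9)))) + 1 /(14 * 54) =36007465 /526932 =68.33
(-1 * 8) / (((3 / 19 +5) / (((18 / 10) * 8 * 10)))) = -10944 / 49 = -223.35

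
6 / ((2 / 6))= 18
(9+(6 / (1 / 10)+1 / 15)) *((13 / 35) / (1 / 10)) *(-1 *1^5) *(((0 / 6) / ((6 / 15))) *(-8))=0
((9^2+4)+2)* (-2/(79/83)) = -14442/79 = -182.81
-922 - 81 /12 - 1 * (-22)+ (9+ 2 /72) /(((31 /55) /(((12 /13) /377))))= -127160747 /140244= -906.71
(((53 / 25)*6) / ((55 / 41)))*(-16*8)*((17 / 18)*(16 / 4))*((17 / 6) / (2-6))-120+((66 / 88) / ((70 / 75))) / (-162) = 4335155621 / 1386000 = 3127.82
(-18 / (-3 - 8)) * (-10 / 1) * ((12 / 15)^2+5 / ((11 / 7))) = -37836 / 605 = -62.54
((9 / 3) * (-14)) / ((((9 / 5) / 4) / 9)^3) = -336000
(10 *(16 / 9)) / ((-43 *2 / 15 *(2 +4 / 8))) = -160 / 129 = -1.24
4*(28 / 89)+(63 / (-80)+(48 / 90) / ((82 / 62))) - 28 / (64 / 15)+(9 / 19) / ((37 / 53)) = -771082523 / 153914820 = -5.01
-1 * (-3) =3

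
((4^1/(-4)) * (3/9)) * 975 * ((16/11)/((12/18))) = -7800/11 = -709.09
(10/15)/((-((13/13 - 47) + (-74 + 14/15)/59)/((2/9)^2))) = 1180/1693143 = 0.00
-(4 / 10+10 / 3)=-56 / 15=-3.73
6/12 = 1/2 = 0.50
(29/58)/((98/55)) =55/196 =0.28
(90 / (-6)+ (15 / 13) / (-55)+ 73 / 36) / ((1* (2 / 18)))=-66889 / 572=-116.94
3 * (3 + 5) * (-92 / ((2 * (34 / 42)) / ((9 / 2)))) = -104328 / 17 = -6136.94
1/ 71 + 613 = 43524/ 71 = 613.01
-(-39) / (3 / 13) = 169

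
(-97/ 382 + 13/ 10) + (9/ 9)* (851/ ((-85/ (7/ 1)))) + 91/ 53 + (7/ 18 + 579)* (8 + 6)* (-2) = -126152919773/ 7744095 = -16290.21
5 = 5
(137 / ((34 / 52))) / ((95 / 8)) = 28496 / 1615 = 17.64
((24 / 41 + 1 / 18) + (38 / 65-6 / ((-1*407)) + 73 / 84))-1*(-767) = 210223005667 / 273333060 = 769.11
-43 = -43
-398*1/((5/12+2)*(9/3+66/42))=-4179/116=-36.03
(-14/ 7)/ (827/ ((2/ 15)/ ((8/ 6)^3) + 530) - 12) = 84809/ 442694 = 0.19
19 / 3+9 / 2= 65 / 6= 10.83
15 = 15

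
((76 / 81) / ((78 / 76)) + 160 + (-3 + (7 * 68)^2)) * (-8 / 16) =-716252435 / 6318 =-113366.96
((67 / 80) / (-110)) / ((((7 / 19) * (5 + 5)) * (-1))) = 1273 / 616000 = 0.00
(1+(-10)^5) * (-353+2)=35099649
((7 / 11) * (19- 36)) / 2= -119 / 22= -5.41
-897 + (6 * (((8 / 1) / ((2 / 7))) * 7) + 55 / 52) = 14563 / 52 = 280.06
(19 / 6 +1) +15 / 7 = 265 / 42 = 6.31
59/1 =59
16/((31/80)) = 1280/31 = 41.29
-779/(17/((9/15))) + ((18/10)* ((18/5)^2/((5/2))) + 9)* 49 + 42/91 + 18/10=120582603/138125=873.00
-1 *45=-45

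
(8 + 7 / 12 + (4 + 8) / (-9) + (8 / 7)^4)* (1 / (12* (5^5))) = 28671 / 120050000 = 0.00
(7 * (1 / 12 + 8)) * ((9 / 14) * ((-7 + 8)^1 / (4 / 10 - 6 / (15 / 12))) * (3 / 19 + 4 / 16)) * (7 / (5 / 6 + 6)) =-947205 / 274208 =-3.45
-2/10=-1/5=-0.20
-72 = -72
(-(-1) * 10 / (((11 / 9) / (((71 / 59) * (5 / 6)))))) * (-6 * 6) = -191700 / 649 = -295.38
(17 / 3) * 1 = 17 / 3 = 5.67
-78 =-78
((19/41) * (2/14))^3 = 0.00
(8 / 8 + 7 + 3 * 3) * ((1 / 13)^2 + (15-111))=-275791 / 169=-1631.90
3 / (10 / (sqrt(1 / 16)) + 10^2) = 3 / 140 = 0.02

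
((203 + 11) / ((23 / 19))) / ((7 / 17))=69122 / 161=429.33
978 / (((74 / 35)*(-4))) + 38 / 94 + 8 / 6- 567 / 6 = -208.40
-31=-31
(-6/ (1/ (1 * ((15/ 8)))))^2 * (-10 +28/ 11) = -83025/ 88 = -943.47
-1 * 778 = -778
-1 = -1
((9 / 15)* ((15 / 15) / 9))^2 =0.00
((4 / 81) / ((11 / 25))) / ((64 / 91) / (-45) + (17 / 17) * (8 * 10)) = 11375 / 8106516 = 0.00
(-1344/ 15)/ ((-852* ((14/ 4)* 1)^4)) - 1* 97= -35433359/ 365295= -97.00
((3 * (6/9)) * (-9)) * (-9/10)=81/5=16.20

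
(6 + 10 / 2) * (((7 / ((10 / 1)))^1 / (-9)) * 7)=-539 / 90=-5.99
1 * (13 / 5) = 13 / 5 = 2.60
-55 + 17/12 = -643/12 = -53.58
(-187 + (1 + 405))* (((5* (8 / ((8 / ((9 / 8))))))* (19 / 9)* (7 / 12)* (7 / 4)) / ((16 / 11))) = 3737965 / 2048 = 1825.18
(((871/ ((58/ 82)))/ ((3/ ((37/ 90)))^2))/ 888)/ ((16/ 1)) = 1321307/ 811814400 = 0.00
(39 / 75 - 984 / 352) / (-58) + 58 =3702903 / 63800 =58.04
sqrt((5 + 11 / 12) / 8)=sqrt(426) / 24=0.86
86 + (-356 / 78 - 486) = -15778 / 39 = -404.56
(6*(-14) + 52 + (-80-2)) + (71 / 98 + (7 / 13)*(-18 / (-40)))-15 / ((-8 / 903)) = 40260739 / 25480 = 1580.09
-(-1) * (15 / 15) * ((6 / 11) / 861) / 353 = 0.00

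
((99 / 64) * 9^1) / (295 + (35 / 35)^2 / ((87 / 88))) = 77517 / 1648192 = 0.05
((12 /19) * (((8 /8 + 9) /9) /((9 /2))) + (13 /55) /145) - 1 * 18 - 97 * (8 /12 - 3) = 852972794 /4091175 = 208.49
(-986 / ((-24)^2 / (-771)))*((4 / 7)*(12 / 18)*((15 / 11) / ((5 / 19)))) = 2407319 / 924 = 2605.32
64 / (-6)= -32 / 3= -10.67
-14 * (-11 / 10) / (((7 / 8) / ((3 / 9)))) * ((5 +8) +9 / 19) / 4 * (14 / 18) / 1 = 39424 / 2565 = 15.37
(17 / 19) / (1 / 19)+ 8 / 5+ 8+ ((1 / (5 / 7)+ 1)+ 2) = 31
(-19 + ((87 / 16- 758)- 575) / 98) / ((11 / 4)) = -51033 / 4312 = -11.84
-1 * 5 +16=11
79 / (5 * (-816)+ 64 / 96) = -237 / 12238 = -0.02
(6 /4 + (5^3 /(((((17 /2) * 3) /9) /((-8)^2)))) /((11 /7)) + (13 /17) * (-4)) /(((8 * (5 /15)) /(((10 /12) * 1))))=3357085 /5984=561.01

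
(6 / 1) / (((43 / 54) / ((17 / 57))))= 1836 / 817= 2.25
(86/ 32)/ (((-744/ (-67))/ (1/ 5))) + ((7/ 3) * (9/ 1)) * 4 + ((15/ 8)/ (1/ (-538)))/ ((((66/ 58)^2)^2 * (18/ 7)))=-10581803381519/ 70586017920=-149.91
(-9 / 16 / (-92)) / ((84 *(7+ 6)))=3 / 535808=0.00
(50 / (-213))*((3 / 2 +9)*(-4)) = 700 / 71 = 9.86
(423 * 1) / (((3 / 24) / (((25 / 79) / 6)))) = 178.48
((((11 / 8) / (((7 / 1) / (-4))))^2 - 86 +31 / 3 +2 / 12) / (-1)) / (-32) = -14677 / 6272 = -2.34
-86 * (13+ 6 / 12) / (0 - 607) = 1.91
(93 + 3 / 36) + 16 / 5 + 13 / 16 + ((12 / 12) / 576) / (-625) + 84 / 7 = 39274499 / 360000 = 109.10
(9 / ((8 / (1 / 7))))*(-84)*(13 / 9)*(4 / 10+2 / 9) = -182 / 15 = -12.13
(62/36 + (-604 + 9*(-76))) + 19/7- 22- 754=-259505/126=-2059.56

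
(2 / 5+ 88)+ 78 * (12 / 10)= 182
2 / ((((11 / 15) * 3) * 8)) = 0.11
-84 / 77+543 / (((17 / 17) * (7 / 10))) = 59646 / 77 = 774.62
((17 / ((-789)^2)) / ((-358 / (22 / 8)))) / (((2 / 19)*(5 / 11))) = -0.00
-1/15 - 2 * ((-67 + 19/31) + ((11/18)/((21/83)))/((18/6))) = 11521486/87885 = 131.10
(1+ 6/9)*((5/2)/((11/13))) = 325/66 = 4.92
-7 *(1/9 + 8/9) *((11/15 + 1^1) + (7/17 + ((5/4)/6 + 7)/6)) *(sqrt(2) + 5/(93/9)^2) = -286727 *sqrt(2)/12240 - 286727/261392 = -34.23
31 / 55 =0.56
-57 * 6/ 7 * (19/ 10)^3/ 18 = -130321/ 7000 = -18.62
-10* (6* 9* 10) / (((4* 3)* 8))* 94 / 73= -10575 / 146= -72.43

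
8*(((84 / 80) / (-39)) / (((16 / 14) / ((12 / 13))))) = -147 / 845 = -0.17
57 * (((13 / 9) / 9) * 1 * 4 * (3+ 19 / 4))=7657 / 27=283.59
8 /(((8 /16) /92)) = 1472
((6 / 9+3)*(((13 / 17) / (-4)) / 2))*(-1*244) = 8723 / 102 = 85.52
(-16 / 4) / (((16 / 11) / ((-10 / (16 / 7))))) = 385 / 32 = 12.03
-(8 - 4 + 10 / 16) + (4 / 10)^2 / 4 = -917 / 200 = -4.58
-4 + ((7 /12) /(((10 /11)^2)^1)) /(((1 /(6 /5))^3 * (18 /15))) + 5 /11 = -69549 /27500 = -2.53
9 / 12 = 0.75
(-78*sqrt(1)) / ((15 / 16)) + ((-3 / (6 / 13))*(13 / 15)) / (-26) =-4979 / 60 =-82.98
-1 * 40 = -40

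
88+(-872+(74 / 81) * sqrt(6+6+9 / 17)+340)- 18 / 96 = -7107 / 16+74 * sqrt(3621) / 1377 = -440.95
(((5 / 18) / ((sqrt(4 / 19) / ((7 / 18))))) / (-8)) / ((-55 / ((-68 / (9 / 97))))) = -11543 * sqrt(19) / 128304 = -0.39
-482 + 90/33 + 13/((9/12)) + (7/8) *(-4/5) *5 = -30719/66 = -465.44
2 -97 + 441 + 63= 409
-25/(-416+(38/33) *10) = 825/13348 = 0.06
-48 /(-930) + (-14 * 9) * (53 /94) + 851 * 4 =24280971 /7285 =3333.01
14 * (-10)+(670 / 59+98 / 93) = -127.59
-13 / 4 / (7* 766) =-13 / 21448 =-0.00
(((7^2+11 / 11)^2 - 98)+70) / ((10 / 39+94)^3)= 18329571 / 6209212472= 0.00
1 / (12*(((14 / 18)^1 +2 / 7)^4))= 5250987 / 80604484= 0.07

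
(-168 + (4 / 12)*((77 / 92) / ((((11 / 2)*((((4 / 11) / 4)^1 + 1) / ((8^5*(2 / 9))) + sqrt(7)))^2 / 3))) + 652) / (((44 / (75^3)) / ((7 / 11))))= 38623575305796150032509992890625 / 13078775835863453565951277 - 1227364214243328000000*sqrt(7) / 1188979621442132142359207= 2953149.11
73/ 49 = 1.49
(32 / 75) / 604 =8 / 11325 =0.00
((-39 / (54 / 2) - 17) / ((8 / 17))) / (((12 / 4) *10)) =-1411 / 1080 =-1.31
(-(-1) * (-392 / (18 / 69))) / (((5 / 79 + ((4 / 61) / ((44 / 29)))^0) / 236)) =-3001684 / 9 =-333520.44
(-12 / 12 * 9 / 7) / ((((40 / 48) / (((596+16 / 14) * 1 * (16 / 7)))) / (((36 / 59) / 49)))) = -26002944 / 991613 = -26.22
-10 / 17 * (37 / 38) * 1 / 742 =-185 / 239666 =-0.00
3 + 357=360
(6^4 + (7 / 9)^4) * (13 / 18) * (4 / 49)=221141882 / 2893401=76.43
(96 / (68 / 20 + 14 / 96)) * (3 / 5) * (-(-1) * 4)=55296 / 851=64.98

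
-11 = -11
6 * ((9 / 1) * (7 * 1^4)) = 378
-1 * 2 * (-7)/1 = 14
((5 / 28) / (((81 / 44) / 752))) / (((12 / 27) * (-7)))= -10340 / 441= -23.45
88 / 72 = 11 / 9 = 1.22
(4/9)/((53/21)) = 28/159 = 0.18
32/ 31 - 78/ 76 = 7/ 1178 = 0.01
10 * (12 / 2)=60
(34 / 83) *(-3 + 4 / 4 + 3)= 0.41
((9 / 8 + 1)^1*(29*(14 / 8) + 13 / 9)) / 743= 31943 / 213984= 0.15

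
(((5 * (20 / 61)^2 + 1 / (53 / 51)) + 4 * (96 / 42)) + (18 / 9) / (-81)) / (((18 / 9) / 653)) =775302568651 / 223639542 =3466.75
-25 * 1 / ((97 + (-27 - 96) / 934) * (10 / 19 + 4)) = -8873 / 155617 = -0.06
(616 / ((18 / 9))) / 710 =154 / 355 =0.43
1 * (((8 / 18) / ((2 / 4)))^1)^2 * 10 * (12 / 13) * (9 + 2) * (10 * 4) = 1126400 / 351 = 3209.12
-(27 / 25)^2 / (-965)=0.00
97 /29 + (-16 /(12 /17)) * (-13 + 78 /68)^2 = -4704914 /1479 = -3181.15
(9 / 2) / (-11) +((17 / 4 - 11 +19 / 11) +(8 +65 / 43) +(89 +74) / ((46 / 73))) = 11433991 / 43516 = 262.75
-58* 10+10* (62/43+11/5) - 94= -27416/43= -637.58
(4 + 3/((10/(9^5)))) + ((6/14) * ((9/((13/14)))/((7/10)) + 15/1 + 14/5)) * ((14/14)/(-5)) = 80607743/4550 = 17715.99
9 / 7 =1.29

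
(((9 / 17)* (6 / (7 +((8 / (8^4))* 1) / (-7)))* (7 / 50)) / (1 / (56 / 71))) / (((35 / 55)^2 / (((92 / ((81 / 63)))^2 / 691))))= 1438848581632 / 1569261466425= 0.92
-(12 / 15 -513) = 2561 / 5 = 512.20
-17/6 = -2.83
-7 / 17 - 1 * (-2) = 27 / 17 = 1.59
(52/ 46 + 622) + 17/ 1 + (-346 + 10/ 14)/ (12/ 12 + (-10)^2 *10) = 103108470/ 161161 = 639.79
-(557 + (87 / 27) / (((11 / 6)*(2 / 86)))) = -20875 / 33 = -632.58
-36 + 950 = 914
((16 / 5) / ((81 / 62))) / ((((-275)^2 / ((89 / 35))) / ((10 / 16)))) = 11036 / 214396875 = 0.00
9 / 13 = 0.69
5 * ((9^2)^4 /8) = 215233605 /8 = 26904200.62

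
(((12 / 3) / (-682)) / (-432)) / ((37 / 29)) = 29 / 2725272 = 0.00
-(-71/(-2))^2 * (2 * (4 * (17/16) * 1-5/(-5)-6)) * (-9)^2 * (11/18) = 1497177/16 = 93573.56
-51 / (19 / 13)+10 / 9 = -5777 / 171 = -33.78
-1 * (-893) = 893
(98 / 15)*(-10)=-196 / 3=-65.33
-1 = -1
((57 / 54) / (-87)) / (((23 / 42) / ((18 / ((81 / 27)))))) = -266 / 2001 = -0.13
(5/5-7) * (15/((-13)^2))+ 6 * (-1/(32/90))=-23535/1352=-17.41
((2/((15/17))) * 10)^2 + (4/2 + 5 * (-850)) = -33608/9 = -3734.22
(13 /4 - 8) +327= 1289 /4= 322.25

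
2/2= 1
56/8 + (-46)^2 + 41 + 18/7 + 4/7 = 15170/7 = 2167.14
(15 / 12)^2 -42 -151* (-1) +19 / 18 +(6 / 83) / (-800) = 4168931 / 37350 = 111.62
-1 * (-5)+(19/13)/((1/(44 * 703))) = 587773/13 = 45213.31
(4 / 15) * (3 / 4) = 1 / 5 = 0.20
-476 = -476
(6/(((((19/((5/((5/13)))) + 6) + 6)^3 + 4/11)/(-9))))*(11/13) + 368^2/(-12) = -665405946422/58961913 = -11285.35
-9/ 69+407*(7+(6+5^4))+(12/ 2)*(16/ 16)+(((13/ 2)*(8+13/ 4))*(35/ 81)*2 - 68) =215004329/ 828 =259667.06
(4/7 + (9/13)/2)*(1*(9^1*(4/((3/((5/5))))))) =1002/91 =11.01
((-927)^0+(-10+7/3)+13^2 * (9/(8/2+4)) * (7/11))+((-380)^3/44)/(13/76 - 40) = 8370996629/266376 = 31425.49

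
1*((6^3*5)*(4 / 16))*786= 212220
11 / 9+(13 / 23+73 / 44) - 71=-615277 / 9108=-67.55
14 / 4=3.50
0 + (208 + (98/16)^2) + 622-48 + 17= 53537/64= 836.52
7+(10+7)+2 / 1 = 26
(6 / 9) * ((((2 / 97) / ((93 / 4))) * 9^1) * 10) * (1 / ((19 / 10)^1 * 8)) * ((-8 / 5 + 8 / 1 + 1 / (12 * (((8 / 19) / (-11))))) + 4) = 19735 / 685596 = 0.03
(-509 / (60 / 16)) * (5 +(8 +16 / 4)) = -34612 / 15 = -2307.47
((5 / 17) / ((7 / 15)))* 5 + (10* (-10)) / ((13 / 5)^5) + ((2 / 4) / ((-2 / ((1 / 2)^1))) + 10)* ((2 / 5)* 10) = 3694620243 / 88367734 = 41.81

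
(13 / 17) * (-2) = -26 / 17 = -1.53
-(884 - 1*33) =-851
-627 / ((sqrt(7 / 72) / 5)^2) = -1128600 / 7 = -161228.57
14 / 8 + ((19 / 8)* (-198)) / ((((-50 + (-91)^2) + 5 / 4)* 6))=229249 / 131716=1.74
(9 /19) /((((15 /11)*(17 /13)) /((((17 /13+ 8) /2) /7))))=3993 /22610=0.18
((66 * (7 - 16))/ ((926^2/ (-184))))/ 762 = 4554/ 27224863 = 0.00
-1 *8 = -8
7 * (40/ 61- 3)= -1001/ 61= -16.41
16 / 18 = 8 / 9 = 0.89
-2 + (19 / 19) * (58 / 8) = 21 / 4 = 5.25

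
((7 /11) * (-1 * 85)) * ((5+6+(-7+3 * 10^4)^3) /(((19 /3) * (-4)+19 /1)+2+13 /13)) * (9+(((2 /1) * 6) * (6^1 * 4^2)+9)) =5634868750437113460 /11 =512260795494283041.82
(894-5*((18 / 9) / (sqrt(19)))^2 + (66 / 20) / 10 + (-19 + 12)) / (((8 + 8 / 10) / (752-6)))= 628104771 / 8360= 75132.15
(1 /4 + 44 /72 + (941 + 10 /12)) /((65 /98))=1662913 /1170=1421.29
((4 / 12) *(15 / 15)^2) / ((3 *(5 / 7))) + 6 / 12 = 59 / 90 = 0.66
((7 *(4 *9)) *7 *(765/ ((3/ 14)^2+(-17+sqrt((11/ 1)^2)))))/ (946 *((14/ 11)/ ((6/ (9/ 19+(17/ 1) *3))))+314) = -279188280/ 13110467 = -21.30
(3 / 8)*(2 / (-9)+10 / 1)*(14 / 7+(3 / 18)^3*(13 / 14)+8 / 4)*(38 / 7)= 2530781 / 31752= 79.70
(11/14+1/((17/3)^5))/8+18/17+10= 1774240005/159023984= 11.16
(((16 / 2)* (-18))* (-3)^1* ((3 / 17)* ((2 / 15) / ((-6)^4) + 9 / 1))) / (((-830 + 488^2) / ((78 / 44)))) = 1137253 / 221888590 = 0.01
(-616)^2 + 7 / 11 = 4174023 / 11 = 379456.64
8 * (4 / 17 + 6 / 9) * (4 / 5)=1472 / 255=5.77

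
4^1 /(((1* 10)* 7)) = 2 /35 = 0.06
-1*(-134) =134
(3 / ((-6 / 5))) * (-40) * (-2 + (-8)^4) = 409400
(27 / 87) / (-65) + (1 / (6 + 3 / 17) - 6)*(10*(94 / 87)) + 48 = -1791187 / 118755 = -15.08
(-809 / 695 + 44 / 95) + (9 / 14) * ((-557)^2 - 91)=3686059794 / 18487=199386.58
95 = 95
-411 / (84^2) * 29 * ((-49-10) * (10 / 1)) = 1172035 / 1176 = 996.63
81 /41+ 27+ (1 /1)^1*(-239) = -8611 /41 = -210.02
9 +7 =16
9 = 9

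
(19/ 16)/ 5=19/ 80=0.24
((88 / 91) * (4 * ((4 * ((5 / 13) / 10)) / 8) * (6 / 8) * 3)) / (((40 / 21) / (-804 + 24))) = -891 / 13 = -68.54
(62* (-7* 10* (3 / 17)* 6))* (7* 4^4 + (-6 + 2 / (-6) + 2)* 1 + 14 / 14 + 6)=-140199360 / 17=-8247021.18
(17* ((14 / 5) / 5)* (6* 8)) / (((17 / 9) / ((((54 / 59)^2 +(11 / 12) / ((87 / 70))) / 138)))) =160290872 / 58045675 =2.76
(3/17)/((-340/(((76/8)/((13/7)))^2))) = -53067/3907280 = -0.01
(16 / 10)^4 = 4096 / 625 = 6.55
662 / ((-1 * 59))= -11.22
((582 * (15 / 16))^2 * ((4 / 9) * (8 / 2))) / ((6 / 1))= 705675 / 8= 88209.38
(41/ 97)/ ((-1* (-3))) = 41/ 291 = 0.14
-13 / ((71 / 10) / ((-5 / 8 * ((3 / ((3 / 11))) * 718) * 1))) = 1283425 / 142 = 9038.20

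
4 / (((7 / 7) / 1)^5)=4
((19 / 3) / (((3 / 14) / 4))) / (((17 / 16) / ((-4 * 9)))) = -68096 / 17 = -4005.65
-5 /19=-0.26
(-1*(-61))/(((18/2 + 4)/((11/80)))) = 671/1040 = 0.65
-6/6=-1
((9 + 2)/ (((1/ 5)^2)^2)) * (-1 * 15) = -103125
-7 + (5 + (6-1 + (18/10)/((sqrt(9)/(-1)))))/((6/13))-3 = 311/30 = 10.37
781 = 781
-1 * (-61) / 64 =0.95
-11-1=-12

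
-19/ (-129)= 19/ 129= 0.15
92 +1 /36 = 3313 /36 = 92.03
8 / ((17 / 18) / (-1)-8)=-144 / 161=-0.89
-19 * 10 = -190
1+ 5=6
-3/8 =-0.38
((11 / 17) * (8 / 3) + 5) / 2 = 343 / 102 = 3.36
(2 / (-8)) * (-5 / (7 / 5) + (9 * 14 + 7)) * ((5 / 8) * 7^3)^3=-326431856625 / 1024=-318781109.99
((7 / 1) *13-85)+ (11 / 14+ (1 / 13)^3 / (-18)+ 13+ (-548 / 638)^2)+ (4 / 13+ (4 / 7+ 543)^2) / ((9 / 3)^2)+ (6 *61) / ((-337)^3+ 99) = 2951425991289080252929 / 89844045957705039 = 32850.55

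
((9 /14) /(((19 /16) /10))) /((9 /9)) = 720 /133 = 5.41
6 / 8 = 3 / 4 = 0.75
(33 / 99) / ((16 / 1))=1 / 48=0.02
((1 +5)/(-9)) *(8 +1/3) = -50/9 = -5.56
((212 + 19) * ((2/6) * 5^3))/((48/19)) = 182875/48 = 3809.90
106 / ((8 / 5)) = 265 / 4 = 66.25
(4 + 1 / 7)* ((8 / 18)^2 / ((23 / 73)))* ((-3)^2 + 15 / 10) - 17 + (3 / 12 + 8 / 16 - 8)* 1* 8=-29639 / 621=-47.73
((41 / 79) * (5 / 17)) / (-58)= -205 / 77894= -0.00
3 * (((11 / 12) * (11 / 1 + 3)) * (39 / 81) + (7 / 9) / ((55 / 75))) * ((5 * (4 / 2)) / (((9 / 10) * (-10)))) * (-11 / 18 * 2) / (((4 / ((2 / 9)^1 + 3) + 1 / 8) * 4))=3741290 / 693279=5.40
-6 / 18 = -1 / 3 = -0.33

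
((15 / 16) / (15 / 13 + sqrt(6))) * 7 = -6825 / 4208 + 5915 * sqrt(6) / 4208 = 1.82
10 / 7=1.43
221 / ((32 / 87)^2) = 1672749 / 1024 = 1633.54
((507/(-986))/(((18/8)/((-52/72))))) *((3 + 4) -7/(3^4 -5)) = 384475/337212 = 1.14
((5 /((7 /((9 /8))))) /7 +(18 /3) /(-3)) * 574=-30299 /28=-1082.11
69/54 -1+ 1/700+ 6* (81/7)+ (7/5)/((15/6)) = 63241/900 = 70.27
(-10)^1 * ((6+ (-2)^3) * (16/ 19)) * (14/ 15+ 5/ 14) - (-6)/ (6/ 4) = 10268/ 399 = 25.73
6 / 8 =3 / 4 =0.75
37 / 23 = 1.61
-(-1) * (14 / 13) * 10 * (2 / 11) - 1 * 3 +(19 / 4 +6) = 5553 / 572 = 9.71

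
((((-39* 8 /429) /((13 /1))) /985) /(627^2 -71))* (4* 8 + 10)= -168 /27682092295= -0.00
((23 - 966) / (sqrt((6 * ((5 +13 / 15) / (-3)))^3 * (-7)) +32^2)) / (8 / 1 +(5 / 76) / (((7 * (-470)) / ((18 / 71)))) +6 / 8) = -1412515810125 / 13276411538858 +69056328495 * sqrt(1155) / 212422584621728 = -0.10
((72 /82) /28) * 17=153 /287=0.53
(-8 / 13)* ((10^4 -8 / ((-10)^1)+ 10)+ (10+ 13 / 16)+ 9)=-802449 / 130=-6172.68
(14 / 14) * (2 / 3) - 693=-2077 / 3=-692.33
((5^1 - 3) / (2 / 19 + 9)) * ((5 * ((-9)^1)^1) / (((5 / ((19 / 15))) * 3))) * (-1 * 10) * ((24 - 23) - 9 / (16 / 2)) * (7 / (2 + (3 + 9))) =-361 / 692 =-0.52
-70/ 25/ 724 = -7/ 1810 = -0.00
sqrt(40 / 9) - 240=-240+ 2 * sqrt(10) / 3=-237.89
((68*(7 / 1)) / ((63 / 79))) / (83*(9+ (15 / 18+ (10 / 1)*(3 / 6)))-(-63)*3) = 10744 / 25563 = 0.42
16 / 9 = 1.78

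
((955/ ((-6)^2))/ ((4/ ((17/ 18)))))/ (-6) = -16235/ 15552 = -1.04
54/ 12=4.50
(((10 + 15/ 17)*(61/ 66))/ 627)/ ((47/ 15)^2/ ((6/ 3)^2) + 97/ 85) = 564250/ 126474887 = 0.00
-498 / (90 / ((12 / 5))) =-332 / 25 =-13.28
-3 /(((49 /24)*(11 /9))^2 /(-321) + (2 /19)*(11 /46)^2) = 451588696128 /2013943723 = 224.23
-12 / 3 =-4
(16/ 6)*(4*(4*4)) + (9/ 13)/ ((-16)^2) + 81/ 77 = 132013855/ 768768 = 171.72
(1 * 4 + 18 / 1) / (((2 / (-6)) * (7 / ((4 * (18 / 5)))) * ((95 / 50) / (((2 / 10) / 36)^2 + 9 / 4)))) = -1603822 / 9975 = -160.78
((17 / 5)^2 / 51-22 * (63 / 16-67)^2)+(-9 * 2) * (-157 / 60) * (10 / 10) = -87444.01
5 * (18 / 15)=6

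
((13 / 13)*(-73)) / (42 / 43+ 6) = -3139 / 300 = -10.46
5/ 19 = 0.26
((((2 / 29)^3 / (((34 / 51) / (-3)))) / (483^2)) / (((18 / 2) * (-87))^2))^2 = 16 / 150223729516596068724949451481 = 0.00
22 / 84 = 11 / 42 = 0.26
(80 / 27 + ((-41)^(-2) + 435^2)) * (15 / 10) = 4294244791 / 15129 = 283841.95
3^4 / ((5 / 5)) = 81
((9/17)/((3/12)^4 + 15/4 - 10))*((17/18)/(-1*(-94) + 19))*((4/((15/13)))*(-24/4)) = 1024/69495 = 0.01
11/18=0.61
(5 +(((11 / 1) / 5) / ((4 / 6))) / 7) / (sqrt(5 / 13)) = 383 *sqrt(65) / 350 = 8.82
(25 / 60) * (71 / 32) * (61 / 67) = 21655 / 25728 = 0.84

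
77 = 77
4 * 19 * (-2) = -152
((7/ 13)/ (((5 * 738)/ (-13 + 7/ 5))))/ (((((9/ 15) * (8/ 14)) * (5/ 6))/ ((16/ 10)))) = -5684/ 599625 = -0.01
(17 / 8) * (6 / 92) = 51 / 368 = 0.14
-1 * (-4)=4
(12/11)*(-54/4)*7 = -1134/11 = -103.09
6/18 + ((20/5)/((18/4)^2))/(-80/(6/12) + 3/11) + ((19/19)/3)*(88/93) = 2856697/4411827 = 0.65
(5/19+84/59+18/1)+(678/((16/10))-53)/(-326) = 18.55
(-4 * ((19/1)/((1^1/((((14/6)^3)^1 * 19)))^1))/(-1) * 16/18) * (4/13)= 15849344/3159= 5017.20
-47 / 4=-11.75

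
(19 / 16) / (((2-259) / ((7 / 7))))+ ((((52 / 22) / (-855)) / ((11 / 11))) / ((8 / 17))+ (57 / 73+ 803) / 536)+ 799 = 151413636189407 / 189151403760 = 800.49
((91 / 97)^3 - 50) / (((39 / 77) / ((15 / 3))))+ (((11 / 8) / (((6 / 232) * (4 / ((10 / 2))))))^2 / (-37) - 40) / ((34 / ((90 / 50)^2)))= -7173378840094523 / 14328820072320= -500.63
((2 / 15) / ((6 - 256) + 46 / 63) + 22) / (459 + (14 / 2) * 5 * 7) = 0.03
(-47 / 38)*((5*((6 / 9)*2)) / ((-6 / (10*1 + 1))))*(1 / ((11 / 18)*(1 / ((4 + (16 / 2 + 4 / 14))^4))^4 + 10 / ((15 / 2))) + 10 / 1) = 1194223103897109982570271667746012966 / 7348734677393038803247902501937605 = 162.51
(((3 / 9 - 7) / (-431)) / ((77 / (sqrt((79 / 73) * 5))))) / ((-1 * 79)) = -20 * sqrt(28835) / 574168287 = -0.00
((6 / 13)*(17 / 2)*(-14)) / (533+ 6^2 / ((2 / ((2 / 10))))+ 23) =-1785 / 18187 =-0.10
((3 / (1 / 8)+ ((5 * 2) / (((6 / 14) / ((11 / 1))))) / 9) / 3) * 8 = 11344 / 81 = 140.05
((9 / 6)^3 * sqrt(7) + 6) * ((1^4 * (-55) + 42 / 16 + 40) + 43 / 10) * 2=-8721 * sqrt(7) / 160-969 / 10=-241.11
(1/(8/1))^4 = 1/4096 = 0.00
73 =73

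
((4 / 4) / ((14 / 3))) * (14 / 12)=1 / 4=0.25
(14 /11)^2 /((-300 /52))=-2548 /9075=-0.28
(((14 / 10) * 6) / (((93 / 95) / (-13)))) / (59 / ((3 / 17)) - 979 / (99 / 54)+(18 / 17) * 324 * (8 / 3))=-176358 / 1130663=-0.16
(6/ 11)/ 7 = 6/ 77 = 0.08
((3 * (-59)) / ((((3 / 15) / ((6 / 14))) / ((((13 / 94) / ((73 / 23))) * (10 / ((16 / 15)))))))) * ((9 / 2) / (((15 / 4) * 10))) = -18.59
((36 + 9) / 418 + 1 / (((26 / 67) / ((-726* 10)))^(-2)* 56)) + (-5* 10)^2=157348712396109211 / 62936774762400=2500.11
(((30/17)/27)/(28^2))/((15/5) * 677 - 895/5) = 5/111075552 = 0.00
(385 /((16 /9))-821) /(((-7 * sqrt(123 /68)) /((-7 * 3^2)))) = -29013 * sqrt(2091) /328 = -4044.79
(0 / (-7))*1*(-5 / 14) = 0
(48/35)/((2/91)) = 312/5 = 62.40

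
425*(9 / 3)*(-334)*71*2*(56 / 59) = -3386359200 / 59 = -57395918.64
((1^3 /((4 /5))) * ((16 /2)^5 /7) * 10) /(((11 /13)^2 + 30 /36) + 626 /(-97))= -40287436800 /3376639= -11931.22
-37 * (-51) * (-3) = -5661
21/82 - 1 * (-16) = 1333/82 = 16.26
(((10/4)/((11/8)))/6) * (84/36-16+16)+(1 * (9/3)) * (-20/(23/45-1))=12220/99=123.43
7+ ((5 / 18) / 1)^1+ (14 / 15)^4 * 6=399289 / 33750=11.83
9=9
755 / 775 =151 / 155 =0.97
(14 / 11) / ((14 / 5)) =5 / 11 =0.45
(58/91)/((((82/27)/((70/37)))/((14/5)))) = 21924/19721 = 1.11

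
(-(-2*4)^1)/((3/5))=40/3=13.33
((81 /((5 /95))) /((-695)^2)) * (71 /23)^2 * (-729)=-5655654171 /255520225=-22.13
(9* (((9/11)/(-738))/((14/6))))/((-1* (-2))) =-27/12628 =-0.00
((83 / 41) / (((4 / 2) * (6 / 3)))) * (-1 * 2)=-83 / 82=-1.01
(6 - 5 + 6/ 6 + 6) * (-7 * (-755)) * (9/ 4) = 95130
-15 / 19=-0.79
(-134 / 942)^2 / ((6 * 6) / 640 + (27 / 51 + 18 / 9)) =12210080 / 1560207753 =0.01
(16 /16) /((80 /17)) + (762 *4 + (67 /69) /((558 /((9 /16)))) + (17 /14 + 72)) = 7477942067 /2395680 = 3121.43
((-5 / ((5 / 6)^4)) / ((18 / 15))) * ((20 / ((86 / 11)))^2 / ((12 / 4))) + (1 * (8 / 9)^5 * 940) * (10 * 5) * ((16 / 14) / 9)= 3293.11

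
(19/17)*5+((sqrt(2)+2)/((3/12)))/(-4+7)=4*sqrt(2)/3+421/51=10.14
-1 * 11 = -11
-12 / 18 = -2 / 3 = -0.67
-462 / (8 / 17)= -3927 / 4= -981.75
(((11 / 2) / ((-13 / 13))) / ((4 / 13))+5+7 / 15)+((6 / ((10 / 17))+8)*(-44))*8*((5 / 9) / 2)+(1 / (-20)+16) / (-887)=-572215651 / 319320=-1791.98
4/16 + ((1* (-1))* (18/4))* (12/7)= -209/28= -7.46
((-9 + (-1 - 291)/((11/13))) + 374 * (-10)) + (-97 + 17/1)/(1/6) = -50315/11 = -4574.09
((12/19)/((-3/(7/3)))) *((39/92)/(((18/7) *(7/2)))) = -91/3933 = -0.02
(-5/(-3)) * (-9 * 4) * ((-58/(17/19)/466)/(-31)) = -33060/122791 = -0.27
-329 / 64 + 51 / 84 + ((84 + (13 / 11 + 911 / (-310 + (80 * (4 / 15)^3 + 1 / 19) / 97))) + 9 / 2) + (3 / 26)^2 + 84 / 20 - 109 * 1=-2788833106952479 / 123524238918080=-22.58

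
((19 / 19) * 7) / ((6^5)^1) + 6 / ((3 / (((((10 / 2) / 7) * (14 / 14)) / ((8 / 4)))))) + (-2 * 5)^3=-54393071 / 54432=-999.28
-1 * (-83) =83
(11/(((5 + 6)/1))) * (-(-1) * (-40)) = -40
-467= -467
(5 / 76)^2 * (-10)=-125 / 2888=-0.04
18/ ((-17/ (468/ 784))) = -1053/ 1666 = -0.63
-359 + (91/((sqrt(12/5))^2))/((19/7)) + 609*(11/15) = 115789/1140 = 101.57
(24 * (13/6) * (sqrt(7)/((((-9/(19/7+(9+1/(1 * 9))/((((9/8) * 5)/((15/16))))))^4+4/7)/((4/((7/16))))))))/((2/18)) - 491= 47.82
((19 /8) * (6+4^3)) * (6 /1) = 1995 /2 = 997.50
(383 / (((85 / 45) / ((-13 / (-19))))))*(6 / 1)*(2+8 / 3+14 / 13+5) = 2888586 / 323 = 8942.99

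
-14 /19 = -0.74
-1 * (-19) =19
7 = 7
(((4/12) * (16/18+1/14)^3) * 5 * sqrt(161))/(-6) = -8857805 * sqrt(161)/36006768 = -3.12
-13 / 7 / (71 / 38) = -494 / 497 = -0.99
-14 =-14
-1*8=-8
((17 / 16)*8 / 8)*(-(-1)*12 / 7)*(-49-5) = -1377 / 14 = -98.36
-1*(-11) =11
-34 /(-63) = 34 /63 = 0.54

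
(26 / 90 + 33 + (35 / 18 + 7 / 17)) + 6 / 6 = 18689 / 510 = 36.65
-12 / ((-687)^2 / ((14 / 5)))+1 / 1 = 786559 / 786615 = 1.00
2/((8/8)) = 2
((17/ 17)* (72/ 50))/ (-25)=-36/ 625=-0.06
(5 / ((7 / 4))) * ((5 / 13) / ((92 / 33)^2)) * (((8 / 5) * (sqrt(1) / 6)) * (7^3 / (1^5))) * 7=622545 / 6877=90.53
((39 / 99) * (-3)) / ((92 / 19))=-0.24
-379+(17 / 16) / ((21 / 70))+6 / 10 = -44983 / 120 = -374.86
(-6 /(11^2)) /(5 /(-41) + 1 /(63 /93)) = -2583 /70543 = -0.04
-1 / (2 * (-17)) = 1 / 34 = 0.03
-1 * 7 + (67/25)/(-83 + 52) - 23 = -23317/775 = -30.09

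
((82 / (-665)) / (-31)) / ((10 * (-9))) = -41 / 927675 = -0.00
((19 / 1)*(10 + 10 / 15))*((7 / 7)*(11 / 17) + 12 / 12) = 17024 / 51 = 333.80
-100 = -100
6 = 6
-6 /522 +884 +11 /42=1077017 /1218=884.25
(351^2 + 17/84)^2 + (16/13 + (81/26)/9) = 1392296774946061/91728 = 15178536269.69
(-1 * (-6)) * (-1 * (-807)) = 4842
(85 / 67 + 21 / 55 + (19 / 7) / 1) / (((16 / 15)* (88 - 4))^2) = 562945 / 1035431936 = 0.00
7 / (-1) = -7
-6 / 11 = -0.55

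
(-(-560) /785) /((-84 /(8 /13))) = -32 /6123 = -0.01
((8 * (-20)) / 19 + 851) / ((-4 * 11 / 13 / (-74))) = 7700329 / 418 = 18421.84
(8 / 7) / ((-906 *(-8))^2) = 1 / 45966816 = 0.00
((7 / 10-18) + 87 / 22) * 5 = -734 / 11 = -66.73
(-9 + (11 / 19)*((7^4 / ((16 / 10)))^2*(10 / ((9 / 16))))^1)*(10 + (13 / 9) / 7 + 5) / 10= 3796840584263 / 107730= 35244041.44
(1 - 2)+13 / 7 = 6 / 7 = 0.86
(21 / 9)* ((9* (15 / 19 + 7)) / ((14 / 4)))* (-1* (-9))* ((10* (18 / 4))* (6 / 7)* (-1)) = -2157840 / 133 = -16224.36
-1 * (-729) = 729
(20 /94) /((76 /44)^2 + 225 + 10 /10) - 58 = -58.00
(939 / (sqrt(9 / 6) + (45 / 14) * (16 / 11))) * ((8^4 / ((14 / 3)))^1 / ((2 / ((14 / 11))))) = 9692282880 / 80471 - 1036535808 * sqrt(6) / 80471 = 88892.88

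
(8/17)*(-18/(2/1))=-4.24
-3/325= -0.01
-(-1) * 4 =4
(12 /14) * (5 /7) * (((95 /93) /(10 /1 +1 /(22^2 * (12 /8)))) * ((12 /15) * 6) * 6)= 19863360 /11029459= 1.80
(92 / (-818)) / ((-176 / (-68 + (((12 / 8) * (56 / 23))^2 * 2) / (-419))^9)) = -20033645505999.50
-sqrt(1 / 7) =-sqrt(7) / 7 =-0.38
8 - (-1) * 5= 13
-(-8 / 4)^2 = -4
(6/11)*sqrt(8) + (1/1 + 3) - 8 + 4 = 12*sqrt(2)/11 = 1.54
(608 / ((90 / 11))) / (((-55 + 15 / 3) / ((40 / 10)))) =-6688 / 1125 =-5.94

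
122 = 122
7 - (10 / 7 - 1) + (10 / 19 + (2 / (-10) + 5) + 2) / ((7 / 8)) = 9938 / 665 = 14.94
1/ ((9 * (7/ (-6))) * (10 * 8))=-1/ 840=-0.00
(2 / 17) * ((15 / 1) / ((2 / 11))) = 165 / 17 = 9.71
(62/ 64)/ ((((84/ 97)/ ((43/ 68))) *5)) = 129301/ 913920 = 0.14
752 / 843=0.89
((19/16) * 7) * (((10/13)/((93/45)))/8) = 9975/25792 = 0.39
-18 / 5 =-3.60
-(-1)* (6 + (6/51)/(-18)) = 917/153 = 5.99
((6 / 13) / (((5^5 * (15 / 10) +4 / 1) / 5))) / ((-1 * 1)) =-60 / 121979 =-0.00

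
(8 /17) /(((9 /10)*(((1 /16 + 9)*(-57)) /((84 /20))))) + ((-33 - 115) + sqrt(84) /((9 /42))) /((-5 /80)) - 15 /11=10973280283 /4636665 - 448*sqrt(21) /3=1682.30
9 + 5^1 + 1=15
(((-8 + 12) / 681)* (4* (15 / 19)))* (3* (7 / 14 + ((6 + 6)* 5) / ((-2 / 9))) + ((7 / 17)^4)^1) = -5401946200 / 360226073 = -15.00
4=4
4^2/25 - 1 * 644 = -643.36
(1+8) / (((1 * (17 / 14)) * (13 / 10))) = 1260 / 221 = 5.70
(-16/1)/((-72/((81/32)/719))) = 9/11504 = 0.00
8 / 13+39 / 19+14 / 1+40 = 13997 / 247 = 56.67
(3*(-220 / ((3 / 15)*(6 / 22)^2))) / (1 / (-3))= 133100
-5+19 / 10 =-31 / 10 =-3.10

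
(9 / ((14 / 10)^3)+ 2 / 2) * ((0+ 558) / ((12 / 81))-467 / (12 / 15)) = 4672277 / 343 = 13621.80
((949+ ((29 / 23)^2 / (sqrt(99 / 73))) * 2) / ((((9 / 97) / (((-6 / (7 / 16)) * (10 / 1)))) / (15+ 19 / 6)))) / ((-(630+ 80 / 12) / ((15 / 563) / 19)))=1422702880 * sqrt(803) / 249668076273+ 802702160 / 14301889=56.29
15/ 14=1.07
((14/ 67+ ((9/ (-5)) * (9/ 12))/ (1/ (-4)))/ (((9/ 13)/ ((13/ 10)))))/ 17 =317551/ 512550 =0.62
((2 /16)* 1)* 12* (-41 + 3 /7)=-426 /7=-60.86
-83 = -83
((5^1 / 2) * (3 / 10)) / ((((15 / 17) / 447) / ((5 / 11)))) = 7599 / 44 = 172.70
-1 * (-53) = 53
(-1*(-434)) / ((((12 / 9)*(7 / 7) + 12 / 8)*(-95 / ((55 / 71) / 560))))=-1023 / 458660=-0.00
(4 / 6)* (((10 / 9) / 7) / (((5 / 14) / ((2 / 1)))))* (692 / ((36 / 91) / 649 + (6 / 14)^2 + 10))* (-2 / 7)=-1307802496 / 113678505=-11.50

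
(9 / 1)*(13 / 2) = 117 / 2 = 58.50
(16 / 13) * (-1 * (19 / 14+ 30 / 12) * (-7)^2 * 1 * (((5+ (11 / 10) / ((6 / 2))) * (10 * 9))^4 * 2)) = -329154885487008 / 13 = -25319606575923.69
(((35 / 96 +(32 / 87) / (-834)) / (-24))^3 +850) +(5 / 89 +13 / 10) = 8194470287954255394182210453 / 9625196264783758082703360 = 851.36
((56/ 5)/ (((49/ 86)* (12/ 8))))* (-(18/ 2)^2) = -37152/ 35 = -1061.49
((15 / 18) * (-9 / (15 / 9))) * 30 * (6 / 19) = -810 / 19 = -42.63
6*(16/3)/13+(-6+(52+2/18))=5683/117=48.57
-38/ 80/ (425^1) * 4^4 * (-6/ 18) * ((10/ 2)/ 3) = 608/ 3825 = 0.16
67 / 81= 0.83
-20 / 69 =-0.29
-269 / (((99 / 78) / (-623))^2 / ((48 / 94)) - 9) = 564631439008 / 18890997627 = 29.89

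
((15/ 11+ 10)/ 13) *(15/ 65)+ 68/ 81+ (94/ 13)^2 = 8029663/ 150579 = 53.33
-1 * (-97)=97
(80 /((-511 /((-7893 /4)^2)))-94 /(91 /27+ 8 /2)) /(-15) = 20663082891 /508445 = 40639.76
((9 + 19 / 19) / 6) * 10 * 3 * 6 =300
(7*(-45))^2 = 99225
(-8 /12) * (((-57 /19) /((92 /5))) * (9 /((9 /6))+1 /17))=515 /782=0.66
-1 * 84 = -84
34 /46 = 17 /23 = 0.74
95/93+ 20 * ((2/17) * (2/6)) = 2855/1581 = 1.81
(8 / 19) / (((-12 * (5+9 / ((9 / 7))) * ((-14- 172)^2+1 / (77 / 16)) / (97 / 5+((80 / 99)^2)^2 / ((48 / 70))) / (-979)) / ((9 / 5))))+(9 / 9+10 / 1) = 66317766578063893 / 6027253948801800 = 11.00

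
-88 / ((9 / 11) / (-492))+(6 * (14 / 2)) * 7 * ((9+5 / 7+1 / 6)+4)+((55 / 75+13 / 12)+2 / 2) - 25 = 1139523 / 20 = 56976.15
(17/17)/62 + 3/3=1.02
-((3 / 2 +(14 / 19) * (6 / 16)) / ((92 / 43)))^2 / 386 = -33698025 / 18870792704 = -0.00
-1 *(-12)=12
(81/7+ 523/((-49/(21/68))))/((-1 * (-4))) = 3939/1904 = 2.07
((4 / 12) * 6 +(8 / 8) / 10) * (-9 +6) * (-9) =567 / 10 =56.70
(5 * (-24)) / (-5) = 24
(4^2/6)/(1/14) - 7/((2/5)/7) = -511/6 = -85.17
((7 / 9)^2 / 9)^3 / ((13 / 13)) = 117649 / 387420489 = 0.00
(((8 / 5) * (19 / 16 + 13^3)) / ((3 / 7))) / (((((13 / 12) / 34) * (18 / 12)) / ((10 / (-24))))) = -8370698 / 117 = -71544.43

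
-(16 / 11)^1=-16 / 11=-1.45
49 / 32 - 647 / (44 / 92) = -475653 / 352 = -1351.29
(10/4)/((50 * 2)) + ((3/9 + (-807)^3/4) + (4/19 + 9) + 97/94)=-14079696156991/107160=-131389475.15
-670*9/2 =-3015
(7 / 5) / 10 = 7 / 50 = 0.14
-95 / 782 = -0.12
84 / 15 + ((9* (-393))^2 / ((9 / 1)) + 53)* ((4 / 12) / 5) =1390178 / 15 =92678.53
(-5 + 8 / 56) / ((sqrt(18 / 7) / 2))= -34*sqrt(14) / 21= -6.06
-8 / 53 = -0.15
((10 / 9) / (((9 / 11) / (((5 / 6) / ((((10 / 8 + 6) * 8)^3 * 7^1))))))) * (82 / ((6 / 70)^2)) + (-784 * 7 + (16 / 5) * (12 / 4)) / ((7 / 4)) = -23376808512721 / 7467424020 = -3130.51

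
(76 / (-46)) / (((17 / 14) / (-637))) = 338884 / 391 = 866.71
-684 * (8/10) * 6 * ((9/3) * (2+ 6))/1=-393984/5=-78796.80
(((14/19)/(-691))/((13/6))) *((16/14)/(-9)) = 32/512031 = 0.00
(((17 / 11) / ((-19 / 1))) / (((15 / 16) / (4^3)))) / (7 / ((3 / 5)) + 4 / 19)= -17408 / 37235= -0.47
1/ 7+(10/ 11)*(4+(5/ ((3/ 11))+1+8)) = 6613/ 231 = 28.63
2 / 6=1 / 3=0.33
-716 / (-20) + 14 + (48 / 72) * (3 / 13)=3247 / 65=49.95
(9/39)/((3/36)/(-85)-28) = -3060/371293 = -0.01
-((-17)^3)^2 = -24137569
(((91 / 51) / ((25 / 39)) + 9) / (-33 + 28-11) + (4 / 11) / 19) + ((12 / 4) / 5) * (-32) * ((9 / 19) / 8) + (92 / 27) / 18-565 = -566.66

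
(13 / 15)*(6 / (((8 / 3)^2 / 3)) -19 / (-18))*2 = 13429 / 2160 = 6.22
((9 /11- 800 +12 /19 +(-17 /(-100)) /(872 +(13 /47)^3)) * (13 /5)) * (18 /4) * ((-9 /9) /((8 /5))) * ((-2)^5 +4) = -1237521986826473439 /7568797310800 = -163503.12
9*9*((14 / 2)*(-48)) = -27216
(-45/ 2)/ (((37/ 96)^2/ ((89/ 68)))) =-4613760/ 23273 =-198.25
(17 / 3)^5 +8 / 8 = 1420100 / 243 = 5844.03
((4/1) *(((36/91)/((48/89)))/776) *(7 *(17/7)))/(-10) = -4539/706160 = -0.01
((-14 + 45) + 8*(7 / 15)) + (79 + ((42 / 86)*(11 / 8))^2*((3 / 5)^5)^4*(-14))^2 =599455797604403313160044470855989497144787 / 95520196482539176940917968750000000000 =6275.70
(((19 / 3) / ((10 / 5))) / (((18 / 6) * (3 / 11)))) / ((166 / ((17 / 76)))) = 187 / 35856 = 0.01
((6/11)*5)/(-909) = -10/3333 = -0.00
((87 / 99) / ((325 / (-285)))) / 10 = -551 / 7150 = -0.08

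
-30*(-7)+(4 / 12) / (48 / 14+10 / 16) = 143066 / 681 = 210.08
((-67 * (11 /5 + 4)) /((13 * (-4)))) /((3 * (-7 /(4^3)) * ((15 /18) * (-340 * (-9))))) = -16616 /1740375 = -0.01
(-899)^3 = -726572699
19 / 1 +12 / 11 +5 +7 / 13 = 3665 / 143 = 25.63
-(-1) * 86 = 86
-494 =-494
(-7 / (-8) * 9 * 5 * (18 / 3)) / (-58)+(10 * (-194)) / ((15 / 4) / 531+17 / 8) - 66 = -686393163 / 700408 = -979.99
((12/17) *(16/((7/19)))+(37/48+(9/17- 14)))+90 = 616643/5712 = 107.96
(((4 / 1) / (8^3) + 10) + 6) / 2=2049 / 256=8.00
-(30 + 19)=-49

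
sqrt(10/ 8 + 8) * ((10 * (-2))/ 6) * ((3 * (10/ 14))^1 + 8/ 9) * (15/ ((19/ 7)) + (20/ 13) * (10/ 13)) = -20575475 * sqrt(37)/ 606879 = -206.23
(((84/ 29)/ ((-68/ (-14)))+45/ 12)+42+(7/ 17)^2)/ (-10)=-1559399/ 335240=-4.65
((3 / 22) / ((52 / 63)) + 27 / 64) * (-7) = -37611 / 9152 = -4.11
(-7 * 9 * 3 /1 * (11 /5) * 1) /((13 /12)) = -24948 /65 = -383.82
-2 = -2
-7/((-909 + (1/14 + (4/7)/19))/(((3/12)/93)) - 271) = 931/45004705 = 0.00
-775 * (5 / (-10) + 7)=-10075 / 2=-5037.50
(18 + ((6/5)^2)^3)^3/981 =3917469111754824/415802001953125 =9.42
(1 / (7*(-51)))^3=-1 / 45499293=-0.00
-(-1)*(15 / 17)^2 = 225 / 289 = 0.78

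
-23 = -23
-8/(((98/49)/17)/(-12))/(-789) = -272/263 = -1.03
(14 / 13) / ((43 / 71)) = 994 / 559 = 1.78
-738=-738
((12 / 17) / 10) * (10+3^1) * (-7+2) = -78 / 17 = -4.59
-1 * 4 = -4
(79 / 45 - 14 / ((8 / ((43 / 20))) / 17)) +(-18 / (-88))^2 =-338489 / 5445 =-62.17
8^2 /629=64 /629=0.10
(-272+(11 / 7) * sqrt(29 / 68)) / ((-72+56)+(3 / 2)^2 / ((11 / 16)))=21.29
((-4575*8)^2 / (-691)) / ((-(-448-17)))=-89304000 / 21421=-4168.99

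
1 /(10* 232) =0.00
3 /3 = 1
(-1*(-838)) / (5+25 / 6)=5028 / 55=91.42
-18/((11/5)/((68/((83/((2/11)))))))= -12240/10043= -1.22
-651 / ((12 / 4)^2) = -217 / 3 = -72.33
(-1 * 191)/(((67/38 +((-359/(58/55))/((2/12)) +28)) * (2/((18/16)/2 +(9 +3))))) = 7051147/11830032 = 0.60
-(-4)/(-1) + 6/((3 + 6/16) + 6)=-84/25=-3.36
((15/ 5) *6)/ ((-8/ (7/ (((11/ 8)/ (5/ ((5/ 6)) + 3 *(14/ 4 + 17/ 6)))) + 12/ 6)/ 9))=-57591/ 22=-2617.77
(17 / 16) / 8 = 17 / 128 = 0.13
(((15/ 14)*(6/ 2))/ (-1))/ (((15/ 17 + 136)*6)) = -255/ 65156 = -0.00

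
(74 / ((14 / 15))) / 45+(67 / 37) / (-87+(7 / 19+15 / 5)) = 306944 / 176379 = 1.74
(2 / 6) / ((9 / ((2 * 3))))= 2 / 9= 0.22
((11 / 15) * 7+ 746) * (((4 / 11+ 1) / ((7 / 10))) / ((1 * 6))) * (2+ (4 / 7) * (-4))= -112670 / 1617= -69.68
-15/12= -5/4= -1.25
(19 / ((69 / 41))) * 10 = 7790 / 69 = 112.90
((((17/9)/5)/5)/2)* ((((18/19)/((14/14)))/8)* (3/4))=51/15200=0.00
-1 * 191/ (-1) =191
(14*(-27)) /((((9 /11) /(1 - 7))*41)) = 2772 /41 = 67.61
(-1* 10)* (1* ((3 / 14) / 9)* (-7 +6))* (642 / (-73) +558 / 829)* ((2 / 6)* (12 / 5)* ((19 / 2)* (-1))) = 889352 / 60517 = 14.70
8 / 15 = 0.53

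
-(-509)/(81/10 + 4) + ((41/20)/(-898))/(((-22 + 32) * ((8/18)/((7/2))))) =7312999457/173852800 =42.06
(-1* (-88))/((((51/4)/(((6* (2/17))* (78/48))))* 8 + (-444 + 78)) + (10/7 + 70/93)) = -372372/1163221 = -0.32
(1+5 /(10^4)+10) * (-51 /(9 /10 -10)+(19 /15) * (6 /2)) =13448897 /130000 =103.45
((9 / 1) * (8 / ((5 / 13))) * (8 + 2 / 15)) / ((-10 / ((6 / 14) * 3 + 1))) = -304512 / 875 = -348.01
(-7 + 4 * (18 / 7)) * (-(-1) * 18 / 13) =414 / 91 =4.55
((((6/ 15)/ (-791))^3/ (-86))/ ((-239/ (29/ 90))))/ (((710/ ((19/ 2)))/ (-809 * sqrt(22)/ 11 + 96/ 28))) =-2204/ 23698642641027178125 + 445759 * sqrt(22)/ 223444344901113393750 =0.00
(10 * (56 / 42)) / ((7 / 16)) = 640 / 21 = 30.48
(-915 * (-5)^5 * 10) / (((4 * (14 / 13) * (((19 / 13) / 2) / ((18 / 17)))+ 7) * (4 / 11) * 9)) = 2416171875 / 2758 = 876059.42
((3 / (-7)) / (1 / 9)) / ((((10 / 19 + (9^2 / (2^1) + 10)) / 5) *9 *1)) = -570 / 13573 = -0.04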